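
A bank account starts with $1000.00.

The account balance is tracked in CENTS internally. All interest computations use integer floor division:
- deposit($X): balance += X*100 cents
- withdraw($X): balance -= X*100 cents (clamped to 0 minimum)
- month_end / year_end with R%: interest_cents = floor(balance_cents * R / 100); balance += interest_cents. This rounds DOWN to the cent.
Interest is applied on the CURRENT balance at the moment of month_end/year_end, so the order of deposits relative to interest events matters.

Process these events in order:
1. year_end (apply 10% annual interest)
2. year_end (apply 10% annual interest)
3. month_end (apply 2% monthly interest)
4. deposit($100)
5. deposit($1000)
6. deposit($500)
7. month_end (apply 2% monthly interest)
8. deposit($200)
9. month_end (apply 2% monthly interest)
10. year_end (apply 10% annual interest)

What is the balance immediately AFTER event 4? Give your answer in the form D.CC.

After 1 (year_end (apply 10% annual interest)): balance=$1100.00 total_interest=$100.00
After 2 (year_end (apply 10% annual interest)): balance=$1210.00 total_interest=$210.00
After 3 (month_end (apply 2% monthly interest)): balance=$1234.20 total_interest=$234.20
After 4 (deposit($100)): balance=$1334.20 total_interest=$234.20

Answer: 1334.20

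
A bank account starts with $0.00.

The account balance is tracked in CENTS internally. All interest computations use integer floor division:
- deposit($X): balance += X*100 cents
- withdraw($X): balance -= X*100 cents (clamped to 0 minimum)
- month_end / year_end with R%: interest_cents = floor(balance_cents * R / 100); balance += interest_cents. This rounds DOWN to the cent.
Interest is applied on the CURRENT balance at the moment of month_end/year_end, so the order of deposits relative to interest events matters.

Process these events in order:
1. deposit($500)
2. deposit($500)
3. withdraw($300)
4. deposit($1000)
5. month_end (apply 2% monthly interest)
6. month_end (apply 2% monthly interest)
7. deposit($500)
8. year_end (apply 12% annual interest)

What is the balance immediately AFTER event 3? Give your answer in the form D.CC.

Answer: 700.00

Derivation:
After 1 (deposit($500)): balance=$500.00 total_interest=$0.00
After 2 (deposit($500)): balance=$1000.00 total_interest=$0.00
After 3 (withdraw($300)): balance=$700.00 total_interest=$0.00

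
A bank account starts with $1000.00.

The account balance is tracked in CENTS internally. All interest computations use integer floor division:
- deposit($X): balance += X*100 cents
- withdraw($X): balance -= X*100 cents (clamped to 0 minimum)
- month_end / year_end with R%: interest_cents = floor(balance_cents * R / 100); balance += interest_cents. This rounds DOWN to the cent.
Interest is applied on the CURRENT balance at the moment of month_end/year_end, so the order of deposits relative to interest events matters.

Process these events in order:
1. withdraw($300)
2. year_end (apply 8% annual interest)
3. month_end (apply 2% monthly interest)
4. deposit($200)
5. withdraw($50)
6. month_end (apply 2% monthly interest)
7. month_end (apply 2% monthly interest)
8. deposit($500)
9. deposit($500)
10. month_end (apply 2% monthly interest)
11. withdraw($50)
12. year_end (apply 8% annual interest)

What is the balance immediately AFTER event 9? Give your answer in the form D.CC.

Answer: 1958.33

Derivation:
After 1 (withdraw($300)): balance=$700.00 total_interest=$0.00
After 2 (year_end (apply 8% annual interest)): balance=$756.00 total_interest=$56.00
After 3 (month_end (apply 2% monthly interest)): balance=$771.12 total_interest=$71.12
After 4 (deposit($200)): balance=$971.12 total_interest=$71.12
After 5 (withdraw($50)): balance=$921.12 total_interest=$71.12
After 6 (month_end (apply 2% monthly interest)): balance=$939.54 total_interest=$89.54
After 7 (month_end (apply 2% monthly interest)): balance=$958.33 total_interest=$108.33
After 8 (deposit($500)): balance=$1458.33 total_interest=$108.33
After 9 (deposit($500)): balance=$1958.33 total_interest=$108.33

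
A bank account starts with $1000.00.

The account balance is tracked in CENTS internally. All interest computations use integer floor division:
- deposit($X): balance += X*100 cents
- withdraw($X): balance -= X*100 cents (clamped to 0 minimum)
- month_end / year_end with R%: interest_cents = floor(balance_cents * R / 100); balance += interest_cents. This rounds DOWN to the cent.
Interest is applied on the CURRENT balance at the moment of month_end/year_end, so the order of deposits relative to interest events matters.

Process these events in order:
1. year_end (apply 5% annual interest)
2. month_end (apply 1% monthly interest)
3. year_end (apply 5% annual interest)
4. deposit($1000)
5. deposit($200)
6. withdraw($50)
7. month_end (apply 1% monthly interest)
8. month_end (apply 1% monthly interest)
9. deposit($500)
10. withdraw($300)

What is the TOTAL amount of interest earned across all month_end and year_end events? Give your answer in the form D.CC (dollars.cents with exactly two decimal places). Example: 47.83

Answer: 159.01

Derivation:
After 1 (year_end (apply 5% annual interest)): balance=$1050.00 total_interest=$50.00
After 2 (month_end (apply 1% monthly interest)): balance=$1060.50 total_interest=$60.50
After 3 (year_end (apply 5% annual interest)): balance=$1113.52 total_interest=$113.52
After 4 (deposit($1000)): balance=$2113.52 total_interest=$113.52
After 5 (deposit($200)): balance=$2313.52 total_interest=$113.52
After 6 (withdraw($50)): balance=$2263.52 total_interest=$113.52
After 7 (month_end (apply 1% monthly interest)): balance=$2286.15 total_interest=$136.15
After 8 (month_end (apply 1% monthly interest)): balance=$2309.01 total_interest=$159.01
After 9 (deposit($500)): balance=$2809.01 total_interest=$159.01
After 10 (withdraw($300)): balance=$2509.01 total_interest=$159.01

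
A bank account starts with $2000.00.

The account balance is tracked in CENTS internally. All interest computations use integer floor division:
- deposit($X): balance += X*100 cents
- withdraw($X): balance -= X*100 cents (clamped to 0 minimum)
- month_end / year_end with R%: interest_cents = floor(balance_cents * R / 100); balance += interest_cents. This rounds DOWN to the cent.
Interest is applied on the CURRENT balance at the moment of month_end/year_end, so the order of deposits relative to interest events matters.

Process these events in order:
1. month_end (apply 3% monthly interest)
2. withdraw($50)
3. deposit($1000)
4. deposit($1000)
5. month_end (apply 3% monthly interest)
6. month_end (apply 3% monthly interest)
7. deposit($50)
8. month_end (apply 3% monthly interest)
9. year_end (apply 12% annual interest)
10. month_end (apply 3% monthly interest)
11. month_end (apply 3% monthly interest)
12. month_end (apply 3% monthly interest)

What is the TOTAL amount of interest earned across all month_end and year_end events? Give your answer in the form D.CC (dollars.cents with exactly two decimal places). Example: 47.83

After 1 (month_end (apply 3% monthly interest)): balance=$2060.00 total_interest=$60.00
After 2 (withdraw($50)): balance=$2010.00 total_interest=$60.00
After 3 (deposit($1000)): balance=$3010.00 total_interest=$60.00
After 4 (deposit($1000)): balance=$4010.00 total_interest=$60.00
After 5 (month_end (apply 3% monthly interest)): balance=$4130.30 total_interest=$180.30
After 6 (month_end (apply 3% monthly interest)): balance=$4254.20 total_interest=$304.20
After 7 (deposit($50)): balance=$4304.20 total_interest=$304.20
After 8 (month_end (apply 3% monthly interest)): balance=$4433.32 total_interest=$433.32
After 9 (year_end (apply 12% annual interest)): balance=$4965.31 total_interest=$965.31
After 10 (month_end (apply 3% monthly interest)): balance=$5114.26 total_interest=$1114.26
After 11 (month_end (apply 3% monthly interest)): balance=$5267.68 total_interest=$1267.68
After 12 (month_end (apply 3% monthly interest)): balance=$5425.71 total_interest=$1425.71

Answer: 1425.71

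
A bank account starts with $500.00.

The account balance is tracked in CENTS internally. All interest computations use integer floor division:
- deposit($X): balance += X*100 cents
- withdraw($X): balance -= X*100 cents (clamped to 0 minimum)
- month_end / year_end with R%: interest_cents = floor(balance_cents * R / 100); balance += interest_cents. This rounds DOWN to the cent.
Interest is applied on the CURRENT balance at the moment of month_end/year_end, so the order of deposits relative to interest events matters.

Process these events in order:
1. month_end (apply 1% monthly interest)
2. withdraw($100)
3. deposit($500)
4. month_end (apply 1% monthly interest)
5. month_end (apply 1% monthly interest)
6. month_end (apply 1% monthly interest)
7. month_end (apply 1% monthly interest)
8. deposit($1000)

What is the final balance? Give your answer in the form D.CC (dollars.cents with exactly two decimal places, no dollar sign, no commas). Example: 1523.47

Answer: 1941.74

Derivation:
After 1 (month_end (apply 1% monthly interest)): balance=$505.00 total_interest=$5.00
After 2 (withdraw($100)): balance=$405.00 total_interest=$5.00
After 3 (deposit($500)): balance=$905.00 total_interest=$5.00
After 4 (month_end (apply 1% monthly interest)): balance=$914.05 total_interest=$14.05
After 5 (month_end (apply 1% monthly interest)): balance=$923.19 total_interest=$23.19
After 6 (month_end (apply 1% monthly interest)): balance=$932.42 total_interest=$32.42
After 7 (month_end (apply 1% monthly interest)): balance=$941.74 total_interest=$41.74
After 8 (deposit($1000)): balance=$1941.74 total_interest=$41.74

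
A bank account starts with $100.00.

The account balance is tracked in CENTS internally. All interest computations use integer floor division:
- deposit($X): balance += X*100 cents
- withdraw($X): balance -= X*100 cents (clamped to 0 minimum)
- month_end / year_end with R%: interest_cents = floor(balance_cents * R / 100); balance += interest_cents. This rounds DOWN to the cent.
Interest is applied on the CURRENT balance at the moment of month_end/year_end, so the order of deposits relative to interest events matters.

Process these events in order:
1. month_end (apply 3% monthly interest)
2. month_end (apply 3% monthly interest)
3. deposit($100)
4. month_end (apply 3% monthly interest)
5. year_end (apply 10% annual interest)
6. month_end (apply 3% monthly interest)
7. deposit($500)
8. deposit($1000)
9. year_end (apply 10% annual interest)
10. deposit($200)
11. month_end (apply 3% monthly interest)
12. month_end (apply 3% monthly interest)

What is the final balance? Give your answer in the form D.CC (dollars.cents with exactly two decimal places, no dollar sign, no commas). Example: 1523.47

Answer: 2243.29

Derivation:
After 1 (month_end (apply 3% monthly interest)): balance=$103.00 total_interest=$3.00
After 2 (month_end (apply 3% monthly interest)): balance=$106.09 total_interest=$6.09
After 3 (deposit($100)): balance=$206.09 total_interest=$6.09
After 4 (month_end (apply 3% monthly interest)): balance=$212.27 total_interest=$12.27
After 5 (year_end (apply 10% annual interest)): balance=$233.49 total_interest=$33.49
After 6 (month_end (apply 3% monthly interest)): balance=$240.49 total_interest=$40.49
After 7 (deposit($500)): balance=$740.49 total_interest=$40.49
After 8 (deposit($1000)): balance=$1740.49 total_interest=$40.49
After 9 (year_end (apply 10% annual interest)): balance=$1914.53 total_interest=$214.53
After 10 (deposit($200)): balance=$2114.53 total_interest=$214.53
After 11 (month_end (apply 3% monthly interest)): balance=$2177.96 total_interest=$277.96
After 12 (month_end (apply 3% monthly interest)): balance=$2243.29 total_interest=$343.29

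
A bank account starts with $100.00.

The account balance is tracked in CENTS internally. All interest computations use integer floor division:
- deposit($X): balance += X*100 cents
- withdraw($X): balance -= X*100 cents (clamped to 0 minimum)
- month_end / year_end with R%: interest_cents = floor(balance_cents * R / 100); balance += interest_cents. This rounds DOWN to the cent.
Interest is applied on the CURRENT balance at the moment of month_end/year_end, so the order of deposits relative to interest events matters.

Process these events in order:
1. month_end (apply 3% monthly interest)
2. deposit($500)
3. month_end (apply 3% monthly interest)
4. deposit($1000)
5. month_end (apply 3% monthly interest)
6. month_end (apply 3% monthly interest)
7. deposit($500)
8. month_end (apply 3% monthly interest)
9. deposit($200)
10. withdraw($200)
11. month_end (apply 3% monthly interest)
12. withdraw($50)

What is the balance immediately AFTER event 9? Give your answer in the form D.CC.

After 1 (month_end (apply 3% monthly interest)): balance=$103.00 total_interest=$3.00
After 2 (deposit($500)): balance=$603.00 total_interest=$3.00
After 3 (month_end (apply 3% monthly interest)): balance=$621.09 total_interest=$21.09
After 4 (deposit($1000)): balance=$1621.09 total_interest=$21.09
After 5 (month_end (apply 3% monthly interest)): balance=$1669.72 total_interest=$69.72
After 6 (month_end (apply 3% monthly interest)): balance=$1719.81 total_interest=$119.81
After 7 (deposit($500)): balance=$2219.81 total_interest=$119.81
After 8 (month_end (apply 3% monthly interest)): balance=$2286.40 total_interest=$186.40
After 9 (deposit($200)): balance=$2486.40 total_interest=$186.40

Answer: 2486.40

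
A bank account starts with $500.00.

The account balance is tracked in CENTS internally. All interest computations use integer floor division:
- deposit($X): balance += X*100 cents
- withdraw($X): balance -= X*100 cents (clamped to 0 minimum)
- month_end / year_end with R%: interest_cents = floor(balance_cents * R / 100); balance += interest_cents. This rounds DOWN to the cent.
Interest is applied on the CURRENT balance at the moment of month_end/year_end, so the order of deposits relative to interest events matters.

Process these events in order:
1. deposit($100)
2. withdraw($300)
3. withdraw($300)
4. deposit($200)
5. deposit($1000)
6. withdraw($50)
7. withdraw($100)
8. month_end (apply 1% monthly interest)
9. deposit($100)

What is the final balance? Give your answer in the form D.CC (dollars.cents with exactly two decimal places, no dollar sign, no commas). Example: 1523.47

After 1 (deposit($100)): balance=$600.00 total_interest=$0.00
After 2 (withdraw($300)): balance=$300.00 total_interest=$0.00
After 3 (withdraw($300)): balance=$0.00 total_interest=$0.00
After 4 (deposit($200)): balance=$200.00 total_interest=$0.00
After 5 (deposit($1000)): balance=$1200.00 total_interest=$0.00
After 6 (withdraw($50)): balance=$1150.00 total_interest=$0.00
After 7 (withdraw($100)): balance=$1050.00 total_interest=$0.00
After 8 (month_end (apply 1% monthly interest)): balance=$1060.50 total_interest=$10.50
After 9 (deposit($100)): balance=$1160.50 total_interest=$10.50

Answer: 1160.50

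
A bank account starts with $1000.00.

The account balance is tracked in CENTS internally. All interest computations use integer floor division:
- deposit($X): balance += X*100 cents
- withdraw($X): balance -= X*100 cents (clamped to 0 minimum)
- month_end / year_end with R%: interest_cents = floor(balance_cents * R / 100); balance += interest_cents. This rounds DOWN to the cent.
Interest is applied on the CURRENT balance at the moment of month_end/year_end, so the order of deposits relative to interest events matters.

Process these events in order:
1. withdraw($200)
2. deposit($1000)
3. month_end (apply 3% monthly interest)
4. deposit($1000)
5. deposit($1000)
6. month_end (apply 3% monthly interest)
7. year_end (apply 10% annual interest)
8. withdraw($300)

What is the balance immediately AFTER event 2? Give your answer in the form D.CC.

After 1 (withdraw($200)): balance=$800.00 total_interest=$0.00
After 2 (deposit($1000)): balance=$1800.00 total_interest=$0.00

Answer: 1800.00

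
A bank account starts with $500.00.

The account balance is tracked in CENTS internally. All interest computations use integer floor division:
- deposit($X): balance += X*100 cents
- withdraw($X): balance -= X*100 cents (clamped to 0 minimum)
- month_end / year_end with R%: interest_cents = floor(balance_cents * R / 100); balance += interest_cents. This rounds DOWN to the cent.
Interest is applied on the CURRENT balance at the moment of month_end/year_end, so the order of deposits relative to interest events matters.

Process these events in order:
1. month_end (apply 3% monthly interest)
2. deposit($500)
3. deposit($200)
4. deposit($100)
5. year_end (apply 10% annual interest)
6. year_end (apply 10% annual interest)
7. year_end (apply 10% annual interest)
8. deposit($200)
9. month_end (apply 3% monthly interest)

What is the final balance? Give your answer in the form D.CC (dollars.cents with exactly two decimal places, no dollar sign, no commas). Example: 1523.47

Answer: 2008.76

Derivation:
After 1 (month_end (apply 3% monthly interest)): balance=$515.00 total_interest=$15.00
After 2 (deposit($500)): balance=$1015.00 total_interest=$15.00
After 3 (deposit($200)): balance=$1215.00 total_interest=$15.00
After 4 (deposit($100)): balance=$1315.00 total_interest=$15.00
After 5 (year_end (apply 10% annual interest)): balance=$1446.50 total_interest=$146.50
After 6 (year_end (apply 10% annual interest)): balance=$1591.15 total_interest=$291.15
After 7 (year_end (apply 10% annual interest)): balance=$1750.26 total_interest=$450.26
After 8 (deposit($200)): balance=$1950.26 total_interest=$450.26
After 9 (month_end (apply 3% monthly interest)): balance=$2008.76 total_interest=$508.76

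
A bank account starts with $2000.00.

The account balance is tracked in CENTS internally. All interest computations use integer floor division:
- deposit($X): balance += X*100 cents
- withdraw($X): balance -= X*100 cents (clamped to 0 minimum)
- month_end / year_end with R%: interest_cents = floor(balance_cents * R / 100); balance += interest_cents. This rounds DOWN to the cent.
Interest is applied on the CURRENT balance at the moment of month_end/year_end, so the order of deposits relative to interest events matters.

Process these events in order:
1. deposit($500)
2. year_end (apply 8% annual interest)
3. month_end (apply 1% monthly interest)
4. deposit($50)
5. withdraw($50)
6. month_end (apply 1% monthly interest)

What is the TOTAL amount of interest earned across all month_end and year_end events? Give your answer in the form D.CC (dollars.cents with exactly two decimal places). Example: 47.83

Answer: 254.27

Derivation:
After 1 (deposit($500)): balance=$2500.00 total_interest=$0.00
After 2 (year_end (apply 8% annual interest)): balance=$2700.00 total_interest=$200.00
After 3 (month_end (apply 1% monthly interest)): balance=$2727.00 total_interest=$227.00
After 4 (deposit($50)): balance=$2777.00 total_interest=$227.00
After 5 (withdraw($50)): balance=$2727.00 total_interest=$227.00
After 6 (month_end (apply 1% monthly interest)): balance=$2754.27 total_interest=$254.27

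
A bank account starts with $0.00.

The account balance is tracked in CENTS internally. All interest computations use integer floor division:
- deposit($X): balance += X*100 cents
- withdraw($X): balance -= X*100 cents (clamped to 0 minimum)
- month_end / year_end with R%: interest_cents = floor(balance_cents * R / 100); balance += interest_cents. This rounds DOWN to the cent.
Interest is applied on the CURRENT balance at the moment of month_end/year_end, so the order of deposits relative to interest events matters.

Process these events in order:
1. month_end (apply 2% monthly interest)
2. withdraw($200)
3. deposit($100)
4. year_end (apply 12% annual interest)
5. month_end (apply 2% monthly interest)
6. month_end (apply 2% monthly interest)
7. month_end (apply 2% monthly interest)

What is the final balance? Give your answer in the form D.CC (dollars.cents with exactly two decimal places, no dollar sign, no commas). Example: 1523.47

After 1 (month_end (apply 2% monthly interest)): balance=$0.00 total_interest=$0.00
After 2 (withdraw($200)): balance=$0.00 total_interest=$0.00
After 3 (deposit($100)): balance=$100.00 total_interest=$0.00
After 4 (year_end (apply 12% annual interest)): balance=$112.00 total_interest=$12.00
After 5 (month_end (apply 2% monthly interest)): balance=$114.24 total_interest=$14.24
After 6 (month_end (apply 2% monthly interest)): balance=$116.52 total_interest=$16.52
After 7 (month_end (apply 2% monthly interest)): balance=$118.85 total_interest=$18.85

Answer: 118.85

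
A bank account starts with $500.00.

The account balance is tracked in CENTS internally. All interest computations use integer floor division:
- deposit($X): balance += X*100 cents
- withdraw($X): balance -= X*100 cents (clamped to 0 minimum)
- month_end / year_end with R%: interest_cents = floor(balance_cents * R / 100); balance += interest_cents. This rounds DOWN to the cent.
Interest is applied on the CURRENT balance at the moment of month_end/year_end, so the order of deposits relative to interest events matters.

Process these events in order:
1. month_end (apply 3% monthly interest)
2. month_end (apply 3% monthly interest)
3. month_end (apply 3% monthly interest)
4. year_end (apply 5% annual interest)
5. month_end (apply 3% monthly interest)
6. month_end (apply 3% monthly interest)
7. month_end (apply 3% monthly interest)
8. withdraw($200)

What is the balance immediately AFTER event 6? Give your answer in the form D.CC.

Answer: 608.60

Derivation:
After 1 (month_end (apply 3% monthly interest)): balance=$515.00 total_interest=$15.00
After 2 (month_end (apply 3% monthly interest)): balance=$530.45 total_interest=$30.45
After 3 (month_end (apply 3% monthly interest)): balance=$546.36 total_interest=$46.36
After 4 (year_end (apply 5% annual interest)): balance=$573.67 total_interest=$73.67
After 5 (month_end (apply 3% monthly interest)): balance=$590.88 total_interest=$90.88
After 6 (month_end (apply 3% monthly interest)): balance=$608.60 total_interest=$108.60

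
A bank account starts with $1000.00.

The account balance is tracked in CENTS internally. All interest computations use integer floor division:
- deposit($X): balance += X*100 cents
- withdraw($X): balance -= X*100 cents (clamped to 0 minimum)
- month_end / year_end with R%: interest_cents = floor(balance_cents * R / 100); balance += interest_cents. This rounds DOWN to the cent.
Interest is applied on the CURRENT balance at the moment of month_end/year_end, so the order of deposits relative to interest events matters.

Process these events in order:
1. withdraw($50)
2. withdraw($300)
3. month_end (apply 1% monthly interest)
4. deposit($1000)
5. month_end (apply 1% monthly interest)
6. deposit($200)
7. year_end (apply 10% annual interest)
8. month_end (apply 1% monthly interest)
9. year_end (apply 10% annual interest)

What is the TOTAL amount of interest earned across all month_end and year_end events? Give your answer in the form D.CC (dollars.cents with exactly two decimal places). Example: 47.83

Answer: 439.05

Derivation:
After 1 (withdraw($50)): balance=$950.00 total_interest=$0.00
After 2 (withdraw($300)): balance=$650.00 total_interest=$0.00
After 3 (month_end (apply 1% monthly interest)): balance=$656.50 total_interest=$6.50
After 4 (deposit($1000)): balance=$1656.50 total_interest=$6.50
After 5 (month_end (apply 1% monthly interest)): balance=$1673.06 total_interest=$23.06
After 6 (deposit($200)): balance=$1873.06 total_interest=$23.06
After 7 (year_end (apply 10% annual interest)): balance=$2060.36 total_interest=$210.36
After 8 (month_end (apply 1% monthly interest)): balance=$2080.96 total_interest=$230.96
After 9 (year_end (apply 10% annual interest)): balance=$2289.05 total_interest=$439.05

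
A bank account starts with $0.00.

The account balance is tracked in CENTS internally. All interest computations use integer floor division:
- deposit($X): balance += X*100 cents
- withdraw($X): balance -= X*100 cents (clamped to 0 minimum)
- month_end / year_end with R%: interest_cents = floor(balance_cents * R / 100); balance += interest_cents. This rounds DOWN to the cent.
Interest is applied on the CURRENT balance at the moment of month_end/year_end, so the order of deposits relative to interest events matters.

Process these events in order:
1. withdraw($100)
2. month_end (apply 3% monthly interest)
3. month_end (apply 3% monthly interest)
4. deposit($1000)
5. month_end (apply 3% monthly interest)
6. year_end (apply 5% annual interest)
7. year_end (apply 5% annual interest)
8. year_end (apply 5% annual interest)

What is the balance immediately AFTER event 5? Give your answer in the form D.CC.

After 1 (withdraw($100)): balance=$0.00 total_interest=$0.00
After 2 (month_end (apply 3% monthly interest)): balance=$0.00 total_interest=$0.00
After 3 (month_end (apply 3% monthly interest)): balance=$0.00 total_interest=$0.00
After 4 (deposit($1000)): balance=$1000.00 total_interest=$0.00
After 5 (month_end (apply 3% monthly interest)): balance=$1030.00 total_interest=$30.00

Answer: 1030.00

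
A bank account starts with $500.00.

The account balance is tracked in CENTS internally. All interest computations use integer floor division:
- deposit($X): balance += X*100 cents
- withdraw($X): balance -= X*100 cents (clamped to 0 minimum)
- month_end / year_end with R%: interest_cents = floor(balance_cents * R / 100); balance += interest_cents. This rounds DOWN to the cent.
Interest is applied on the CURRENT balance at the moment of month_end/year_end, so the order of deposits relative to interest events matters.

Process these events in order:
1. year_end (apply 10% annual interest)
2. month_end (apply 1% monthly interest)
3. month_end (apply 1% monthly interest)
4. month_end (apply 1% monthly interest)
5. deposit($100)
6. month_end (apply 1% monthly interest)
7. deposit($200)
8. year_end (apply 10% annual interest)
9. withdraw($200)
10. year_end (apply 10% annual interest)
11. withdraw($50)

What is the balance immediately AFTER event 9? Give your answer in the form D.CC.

After 1 (year_end (apply 10% annual interest)): balance=$550.00 total_interest=$50.00
After 2 (month_end (apply 1% monthly interest)): balance=$555.50 total_interest=$55.50
After 3 (month_end (apply 1% monthly interest)): balance=$561.05 total_interest=$61.05
After 4 (month_end (apply 1% monthly interest)): balance=$566.66 total_interest=$66.66
After 5 (deposit($100)): balance=$666.66 total_interest=$66.66
After 6 (month_end (apply 1% monthly interest)): balance=$673.32 total_interest=$73.32
After 7 (deposit($200)): balance=$873.32 total_interest=$73.32
After 8 (year_end (apply 10% annual interest)): balance=$960.65 total_interest=$160.65
After 9 (withdraw($200)): balance=$760.65 total_interest=$160.65

Answer: 760.65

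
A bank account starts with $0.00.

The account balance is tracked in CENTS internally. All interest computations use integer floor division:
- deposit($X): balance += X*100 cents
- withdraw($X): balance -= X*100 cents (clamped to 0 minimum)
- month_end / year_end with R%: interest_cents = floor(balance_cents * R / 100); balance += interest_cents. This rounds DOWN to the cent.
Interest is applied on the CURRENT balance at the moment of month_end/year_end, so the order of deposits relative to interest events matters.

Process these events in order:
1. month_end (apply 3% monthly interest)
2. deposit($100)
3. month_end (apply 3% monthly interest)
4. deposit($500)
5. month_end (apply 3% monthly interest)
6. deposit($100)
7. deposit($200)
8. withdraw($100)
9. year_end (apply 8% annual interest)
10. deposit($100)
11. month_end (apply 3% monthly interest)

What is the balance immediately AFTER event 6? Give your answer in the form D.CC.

After 1 (month_end (apply 3% monthly interest)): balance=$0.00 total_interest=$0.00
After 2 (deposit($100)): balance=$100.00 total_interest=$0.00
After 3 (month_end (apply 3% monthly interest)): balance=$103.00 total_interest=$3.00
After 4 (deposit($500)): balance=$603.00 total_interest=$3.00
After 5 (month_end (apply 3% monthly interest)): balance=$621.09 total_interest=$21.09
After 6 (deposit($100)): balance=$721.09 total_interest=$21.09

Answer: 721.09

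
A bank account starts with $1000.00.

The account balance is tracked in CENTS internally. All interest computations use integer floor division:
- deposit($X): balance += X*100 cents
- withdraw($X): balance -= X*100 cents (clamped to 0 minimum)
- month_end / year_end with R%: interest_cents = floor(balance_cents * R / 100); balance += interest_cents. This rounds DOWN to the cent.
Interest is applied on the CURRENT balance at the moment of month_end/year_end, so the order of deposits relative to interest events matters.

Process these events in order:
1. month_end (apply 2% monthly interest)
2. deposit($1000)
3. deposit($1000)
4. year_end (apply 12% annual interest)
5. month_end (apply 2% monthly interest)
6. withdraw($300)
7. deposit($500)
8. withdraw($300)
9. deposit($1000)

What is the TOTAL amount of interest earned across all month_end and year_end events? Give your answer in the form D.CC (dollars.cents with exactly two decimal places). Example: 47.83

After 1 (month_end (apply 2% monthly interest)): balance=$1020.00 total_interest=$20.00
After 2 (deposit($1000)): balance=$2020.00 total_interest=$20.00
After 3 (deposit($1000)): balance=$3020.00 total_interest=$20.00
After 4 (year_end (apply 12% annual interest)): balance=$3382.40 total_interest=$382.40
After 5 (month_end (apply 2% monthly interest)): balance=$3450.04 total_interest=$450.04
After 6 (withdraw($300)): balance=$3150.04 total_interest=$450.04
After 7 (deposit($500)): balance=$3650.04 total_interest=$450.04
After 8 (withdraw($300)): balance=$3350.04 total_interest=$450.04
After 9 (deposit($1000)): balance=$4350.04 total_interest=$450.04

Answer: 450.04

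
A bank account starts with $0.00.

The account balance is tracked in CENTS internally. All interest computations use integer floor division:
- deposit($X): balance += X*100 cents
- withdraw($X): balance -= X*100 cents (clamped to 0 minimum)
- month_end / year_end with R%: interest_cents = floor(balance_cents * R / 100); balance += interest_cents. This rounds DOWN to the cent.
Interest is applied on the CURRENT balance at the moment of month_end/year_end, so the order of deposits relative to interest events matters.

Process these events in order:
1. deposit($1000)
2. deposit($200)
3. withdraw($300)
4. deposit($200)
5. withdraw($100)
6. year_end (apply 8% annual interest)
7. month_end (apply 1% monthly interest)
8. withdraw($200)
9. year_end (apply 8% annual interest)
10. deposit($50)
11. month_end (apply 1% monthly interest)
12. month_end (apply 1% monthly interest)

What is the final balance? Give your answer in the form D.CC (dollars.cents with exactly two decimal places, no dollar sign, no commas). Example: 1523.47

Answer: 1032.40

Derivation:
After 1 (deposit($1000)): balance=$1000.00 total_interest=$0.00
After 2 (deposit($200)): balance=$1200.00 total_interest=$0.00
After 3 (withdraw($300)): balance=$900.00 total_interest=$0.00
After 4 (deposit($200)): balance=$1100.00 total_interest=$0.00
After 5 (withdraw($100)): balance=$1000.00 total_interest=$0.00
After 6 (year_end (apply 8% annual interest)): balance=$1080.00 total_interest=$80.00
After 7 (month_end (apply 1% monthly interest)): balance=$1090.80 total_interest=$90.80
After 8 (withdraw($200)): balance=$890.80 total_interest=$90.80
After 9 (year_end (apply 8% annual interest)): balance=$962.06 total_interest=$162.06
After 10 (deposit($50)): balance=$1012.06 total_interest=$162.06
After 11 (month_end (apply 1% monthly interest)): balance=$1022.18 total_interest=$172.18
After 12 (month_end (apply 1% monthly interest)): balance=$1032.40 total_interest=$182.40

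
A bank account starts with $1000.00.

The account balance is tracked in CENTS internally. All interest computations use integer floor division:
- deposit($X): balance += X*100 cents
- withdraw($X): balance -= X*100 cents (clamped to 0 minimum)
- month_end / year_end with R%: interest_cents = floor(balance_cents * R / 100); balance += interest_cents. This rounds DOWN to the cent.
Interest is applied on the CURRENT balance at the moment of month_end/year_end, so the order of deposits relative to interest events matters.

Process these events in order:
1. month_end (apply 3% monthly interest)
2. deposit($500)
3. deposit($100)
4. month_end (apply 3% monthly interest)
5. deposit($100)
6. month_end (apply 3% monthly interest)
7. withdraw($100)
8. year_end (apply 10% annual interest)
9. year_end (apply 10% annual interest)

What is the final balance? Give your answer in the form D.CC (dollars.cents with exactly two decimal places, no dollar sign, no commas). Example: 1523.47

After 1 (month_end (apply 3% monthly interest)): balance=$1030.00 total_interest=$30.00
After 2 (deposit($500)): balance=$1530.00 total_interest=$30.00
After 3 (deposit($100)): balance=$1630.00 total_interest=$30.00
After 4 (month_end (apply 3% monthly interest)): balance=$1678.90 total_interest=$78.90
After 5 (deposit($100)): balance=$1778.90 total_interest=$78.90
After 6 (month_end (apply 3% monthly interest)): balance=$1832.26 total_interest=$132.26
After 7 (withdraw($100)): balance=$1732.26 total_interest=$132.26
After 8 (year_end (apply 10% annual interest)): balance=$1905.48 total_interest=$305.48
After 9 (year_end (apply 10% annual interest)): balance=$2096.02 total_interest=$496.02

Answer: 2096.02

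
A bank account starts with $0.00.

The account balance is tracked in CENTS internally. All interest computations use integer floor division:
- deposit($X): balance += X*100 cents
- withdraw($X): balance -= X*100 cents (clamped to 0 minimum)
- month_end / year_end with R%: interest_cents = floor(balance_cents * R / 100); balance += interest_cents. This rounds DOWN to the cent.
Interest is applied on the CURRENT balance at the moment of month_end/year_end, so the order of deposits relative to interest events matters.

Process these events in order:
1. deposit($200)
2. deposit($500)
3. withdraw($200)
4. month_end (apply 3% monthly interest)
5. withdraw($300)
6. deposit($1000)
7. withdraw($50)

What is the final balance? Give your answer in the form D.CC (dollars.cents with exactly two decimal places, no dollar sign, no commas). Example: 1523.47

After 1 (deposit($200)): balance=$200.00 total_interest=$0.00
After 2 (deposit($500)): balance=$700.00 total_interest=$0.00
After 3 (withdraw($200)): balance=$500.00 total_interest=$0.00
After 4 (month_end (apply 3% monthly interest)): balance=$515.00 total_interest=$15.00
After 5 (withdraw($300)): balance=$215.00 total_interest=$15.00
After 6 (deposit($1000)): balance=$1215.00 total_interest=$15.00
After 7 (withdraw($50)): balance=$1165.00 total_interest=$15.00

Answer: 1165.00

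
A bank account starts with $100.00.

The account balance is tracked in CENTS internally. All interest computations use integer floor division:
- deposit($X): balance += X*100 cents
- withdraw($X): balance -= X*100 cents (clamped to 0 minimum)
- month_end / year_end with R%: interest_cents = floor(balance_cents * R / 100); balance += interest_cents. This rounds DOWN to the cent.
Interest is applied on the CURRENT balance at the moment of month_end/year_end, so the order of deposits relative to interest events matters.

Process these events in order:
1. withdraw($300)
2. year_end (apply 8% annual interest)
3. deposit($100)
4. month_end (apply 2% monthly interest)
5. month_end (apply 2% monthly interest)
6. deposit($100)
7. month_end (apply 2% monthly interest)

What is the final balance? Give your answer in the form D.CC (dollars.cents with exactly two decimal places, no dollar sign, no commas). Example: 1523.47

Answer: 208.12

Derivation:
After 1 (withdraw($300)): balance=$0.00 total_interest=$0.00
After 2 (year_end (apply 8% annual interest)): balance=$0.00 total_interest=$0.00
After 3 (deposit($100)): balance=$100.00 total_interest=$0.00
After 4 (month_end (apply 2% monthly interest)): balance=$102.00 total_interest=$2.00
After 5 (month_end (apply 2% monthly interest)): balance=$104.04 total_interest=$4.04
After 6 (deposit($100)): balance=$204.04 total_interest=$4.04
After 7 (month_end (apply 2% monthly interest)): balance=$208.12 total_interest=$8.12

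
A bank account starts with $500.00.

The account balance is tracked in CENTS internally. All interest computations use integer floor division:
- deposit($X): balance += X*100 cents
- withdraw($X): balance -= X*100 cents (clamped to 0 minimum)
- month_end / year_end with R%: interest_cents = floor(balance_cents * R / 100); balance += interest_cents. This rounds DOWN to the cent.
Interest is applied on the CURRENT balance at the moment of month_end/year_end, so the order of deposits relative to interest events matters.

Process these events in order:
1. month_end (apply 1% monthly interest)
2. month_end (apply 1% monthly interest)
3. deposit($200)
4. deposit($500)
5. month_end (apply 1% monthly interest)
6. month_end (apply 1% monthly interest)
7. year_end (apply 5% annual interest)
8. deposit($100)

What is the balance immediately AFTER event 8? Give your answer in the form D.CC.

After 1 (month_end (apply 1% monthly interest)): balance=$505.00 total_interest=$5.00
After 2 (month_end (apply 1% monthly interest)): balance=$510.05 total_interest=$10.05
After 3 (deposit($200)): balance=$710.05 total_interest=$10.05
After 4 (deposit($500)): balance=$1210.05 total_interest=$10.05
After 5 (month_end (apply 1% monthly interest)): balance=$1222.15 total_interest=$22.15
After 6 (month_end (apply 1% monthly interest)): balance=$1234.37 total_interest=$34.37
After 7 (year_end (apply 5% annual interest)): balance=$1296.08 total_interest=$96.08
After 8 (deposit($100)): balance=$1396.08 total_interest=$96.08

Answer: 1396.08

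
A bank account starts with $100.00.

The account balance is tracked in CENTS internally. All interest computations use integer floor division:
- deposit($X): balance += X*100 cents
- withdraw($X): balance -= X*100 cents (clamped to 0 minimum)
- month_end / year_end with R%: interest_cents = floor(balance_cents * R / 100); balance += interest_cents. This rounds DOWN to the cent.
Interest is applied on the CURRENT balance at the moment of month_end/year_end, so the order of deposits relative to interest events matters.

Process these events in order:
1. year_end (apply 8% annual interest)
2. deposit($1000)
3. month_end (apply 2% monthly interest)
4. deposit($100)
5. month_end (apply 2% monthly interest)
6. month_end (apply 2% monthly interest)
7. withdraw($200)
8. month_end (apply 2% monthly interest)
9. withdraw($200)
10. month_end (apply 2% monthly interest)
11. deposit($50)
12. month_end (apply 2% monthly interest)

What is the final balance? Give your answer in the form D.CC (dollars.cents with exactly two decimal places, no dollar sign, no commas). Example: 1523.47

After 1 (year_end (apply 8% annual interest)): balance=$108.00 total_interest=$8.00
After 2 (deposit($1000)): balance=$1108.00 total_interest=$8.00
After 3 (month_end (apply 2% monthly interest)): balance=$1130.16 total_interest=$30.16
After 4 (deposit($100)): balance=$1230.16 total_interest=$30.16
After 5 (month_end (apply 2% monthly interest)): balance=$1254.76 total_interest=$54.76
After 6 (month_end (apply 2% monthly interest)): balance=$1279.85 total_interest=$79.85
After 7 (withdraw($200)): balance=$1079.85 total_interest=$79.85
After 8 (month_end (apply 2% monthly interest)): balance=$1101.44 total_interest=$101.44
After 9 (withdraw($200)): balance=$901.44 total_interest=$101.44
After 10 (month_end (apply 2% monthly interest)): balance=$919.46 total_interest=$119.46
After 11 (deposit($50)): balance=$969.46 total_interest=$119.46
After 12 (month_end (apply 2% monthly interest)): balance=$988.84 total_interest=$138.84

Answer: 988.84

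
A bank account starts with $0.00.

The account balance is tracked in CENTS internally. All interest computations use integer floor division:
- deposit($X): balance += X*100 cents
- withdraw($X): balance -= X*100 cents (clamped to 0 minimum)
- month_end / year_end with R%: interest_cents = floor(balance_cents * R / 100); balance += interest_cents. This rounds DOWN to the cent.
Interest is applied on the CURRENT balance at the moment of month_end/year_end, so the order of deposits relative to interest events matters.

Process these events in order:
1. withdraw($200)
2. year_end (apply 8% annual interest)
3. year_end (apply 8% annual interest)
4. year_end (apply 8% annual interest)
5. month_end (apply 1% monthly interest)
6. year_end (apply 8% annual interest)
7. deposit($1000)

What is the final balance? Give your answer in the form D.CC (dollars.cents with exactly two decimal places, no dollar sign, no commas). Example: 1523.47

Answer: 1000.00

Derivation:
After 1 (withdraw($200)): balance=$0.00 total_interest=$0.00
After 2 (year_end (apply 8% annual interest)): balance=$0.00 total_interest=$0.00
After 3 (year_end (apply 8% annual interest)): balance=$0.00 total_interest=$0.00
After 4 (year_end (apply 8% annual interest)): balance=$0.00 total_interest=$0.00
After 5 (month_end (apply 1% monthly interest)): balance=$0.00 total_interest=$0.00
After 6 (year_end (apply 8% annual interest)): balance=$0.00 total_interest=$0.00
After 7 (deposit($1000)): balance=$1000.00 total_interest=$0.00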